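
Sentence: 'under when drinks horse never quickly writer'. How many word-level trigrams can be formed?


Word trigrams from [7] words:
  Trigram 1: (under when drinks)
  Trigram 2: (when drinks horse)
  Trigram 3: (drinks horse never)
  Trigram 4: (horse never quickly)
  Trigram 5: (never quickly writer)
Total word trigrams: 7 - 2 = 5

5


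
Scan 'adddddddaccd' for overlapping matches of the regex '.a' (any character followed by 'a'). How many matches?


Pattern: .a means any character followed by 'a'.
Scanning 'adddddddaccd' position-by-position:
  Pos 0: window 'ad' -> no
  Pos 1: window 'dd' -> no
  Pos 2: window 'dd' -> no
  Pos 3: window 'dd' -> no
  Pos 4: window 'dd' -> no
  Pos 5: window 'dd' -> no
  Pos 6: window 'dd' -> no
  Pos 7: window 'da' -> MATCH
  Pos 8: window 'ac' -> no
  Pos 9: window 'cc' -> no
  Pos 10: window 'cd' -> no
  Pos 11: window 'd' -> no
Total matches: 1

1


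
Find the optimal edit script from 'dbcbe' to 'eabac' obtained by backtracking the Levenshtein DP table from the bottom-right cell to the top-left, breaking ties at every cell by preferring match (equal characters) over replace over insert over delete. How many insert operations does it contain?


Edit distance = 5. Backtracking from cell (5, 5) with preference match > replace > insert > delete,
then listing the resulting alignment 'dbcbe' -> 'eabac' left to right:
  Step 1: replace d->e
  Step 2: replace b->a
  Step 3: replace c->b
  Step 4: replace b->a
  Step 5: replace e->c
Total insertions: 0

0


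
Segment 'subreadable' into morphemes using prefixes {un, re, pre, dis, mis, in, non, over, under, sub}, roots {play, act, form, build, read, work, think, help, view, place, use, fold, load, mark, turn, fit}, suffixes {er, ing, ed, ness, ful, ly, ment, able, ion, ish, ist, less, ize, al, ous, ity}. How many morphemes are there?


Segmenting 'subreadable' against the inventory:
  'sub' -> prefix (morpheme 1)
  'read' -> root (morpheme 2)
  'able' -> suffix (morpheme 3)
Total morphemes: 3

3


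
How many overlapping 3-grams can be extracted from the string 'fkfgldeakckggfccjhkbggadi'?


String 'fkfgldeakckggfccjhkbggadi' has length L = 25.
Number of overlapping n-grams = L - n + 1
Substituting: 25 - 3 + 1 = 23

23


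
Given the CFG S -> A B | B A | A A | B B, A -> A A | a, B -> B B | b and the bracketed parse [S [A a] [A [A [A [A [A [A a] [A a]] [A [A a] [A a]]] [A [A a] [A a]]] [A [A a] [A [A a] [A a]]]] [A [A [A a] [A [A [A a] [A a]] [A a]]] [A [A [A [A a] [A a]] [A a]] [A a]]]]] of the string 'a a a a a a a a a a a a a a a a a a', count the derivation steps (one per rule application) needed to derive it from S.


Every bracketed nonterminal node [X ...] in the tree is produced by exactly one rule application.
Reading the tree off as a leftmost derivation:
  Step 1: S  =>  A A   (applied S -> A A)
  Step 2: A A  =>  a A   (applied A -> a)
  Step 3: a A  =>  a A A   (applied A -> A A)
  Step 4: a A A  =>  a A A A   (applied A -> A A)
  Step 5: a A A A  =>  a A A A A   (applied A -> A A)
  Step 6: a A A A A  =>  a A A A A A   (applied A -> A A)
  Step 7: a A A A A A  =>  a A A A A A A   (applied A -> A A)
  Step 8: a A A A A A A  =>  a a A A A A A   (applied A -> a)
  Step 9: a a A A A A A  =>  a a a A A A A   (applied A -> a)
  Step 10: a a a A A A A  =>  a a a A A A A A   (applied A -> A A)
  Step 11: a a a A A A A A  =>  a a a a A A A A   (applied A -> a)
  Step 12: a a a a A A A A  =>  a a a a a A A A   (applied A -> a)
  Step 13: a a a a a A A A  =>  a a a a a A A A A   (applied A -> A A)
  Step 14: a a a a a A A A A  =>  a a a a a a A A A   (applied A -> a)
  Step 15: a a a a a a A A A  =>  a a a a a a a A A   (applied A -> a)
  Step 16: a a a a a a a A A  =>  a a a a a a a A A A   (applied A -> A A)
  Step 17: a a a a a a a A A A  =>  a a a a a a a a A A   (applied A -> a)
  Step 18: a a a a a a a a A A  =>  a a a a a a a a A A A   (applied A -> A A)
  Step 19: a a a a a a a a A A A  =>  a a a a a a a a a A A   (applied A -> a)
  Step 20: a a a a a a a a a A A  =>  a a a a a a a a a a A   (applied A -> a)
  Step 21: a a a a a a a a a a A  =>  a a a a a a a a a a A A   (applied A -> A A)
  Step 22: a a a a a a a a a a A A  =>  a a a a a a a a a a A A A   (applied A -> A A)
  Step 23: a a a a a a a a a a A A A  =>  a a a a a a a a a a a A A   (applied A -> a)
  Step 24: a a a a a a a a a a a A A  =>  a a a a a a a a a a a A A A   (applied A -> A A)
  Step 25: a a a a a a a a a a a A A A  =>  a a a a a a a a a a a A A A A   (applied A -> A A)
  Step 26: a a a a a a a a a a a A A A A  =>  a a a a a a a a a a a a A A A   (applied A -> a)
  Step 27: a a a a a a a a a a a a A A A  =>  a a a a a a a a a a a a a A A   (applied A -> a)
  Step 28: a a a a a a a a a a a a a A A  =>  a a a a a a a a a a a a a a A   (applied A -> a)
  Step 29: a a a a a a a a a a a a a a A  =>  a a a a a a a a a a a a a a A A   (applied A -> A A)
  Step 30: a a a a a a a a a a a a a a A A  =>  a a a a a a a a a a a a a a A A A   (applied A -> A A)
  Step 31: a a a a a a a a a a a a a a A A A  =>  a a a a a a a a a a a a a a A A A A   (applied A -> A A)
  Step 32: a a a a a a a a a a a a a a A A A A  =>  a a a a a a a a a a a a a a a A A A   (applied A -> a)
  Step 33: a a a a a a a a a a a a a a a A A A  =>  a a a a a a a a a a a a a a a a A A   (applied A -> a)
  Step 34: a a a a a a a a a a a a a a a a A A  =>  a a a a a a a a a a a a a a a a a A   (applied A -> a)
  Step 35: a a a a a a a a a a a a a a a a a A  =>  a a a a a a a a a a a a a a a a a a   (applied A -> a)
Final yield: a a a a a a a a a a a a a a a a a a
Total rewrite steps: 35

35


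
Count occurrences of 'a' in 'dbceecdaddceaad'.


Scanning 'dbceecdaddceaad' for 'a':
  Position 7: 'a' -> MATCH (count: 1)
  Position 12: 'a' -> MATCH (count: 2)
  Position 13: 'a' -> MATCH (count: 3)
Total occurrences of 'a': 3

3


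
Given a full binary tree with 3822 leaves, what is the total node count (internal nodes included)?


Leaf nodes (terminals): 3822
Internal nodes = n - 1 = 3822 - 1 = 3821
Total = leaves + internal = 3822 + 3821 = 7643

7643


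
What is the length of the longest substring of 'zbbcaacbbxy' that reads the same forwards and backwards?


Scanning 'zbbcaacbbxy' for palindromic substrings.
Substring at positions 1-8: 'bbcaacbb'.
Check: reverse('bbcaacbb') = 'bbcaacbb' -> palindrome confirmed.
Neighbouring characters ('z' / 'x') break symmetry, so it cannot extend further.
No longer palindromic substring exists; longest length = 8

8


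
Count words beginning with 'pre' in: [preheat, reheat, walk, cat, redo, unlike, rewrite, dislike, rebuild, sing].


Checking each word for prefix 'pre':
  'preheat' -> YES, starts with 'pre' (count: 1)
  'reheat' -> no (count: 1)
  'walk' -> no (count: 1)
  'cat' -> no (count: 1)
  'redo' -> no (count: 1)
  'unlike' -> no (count: 1)
  'rewrite' -> no (count: 1)
  'dislike' -> no (count: 1)
  'rebuild' -> no (count: 1)
  'sing' -> no (count: 1)
Total with prefix 'pre': 1

1


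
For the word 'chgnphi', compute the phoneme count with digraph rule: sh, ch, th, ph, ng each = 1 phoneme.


Parsing 'chgnphi' greedily, digraphs first:
  'ch' -> digraph (1 consonant phoneme) (phonemes so far: 1)
  'g' -> consonant phoneme (phonemes so far: 2)
  'n' -> consonant phoneme (phonemes so far: 3)
  'ph' -> digraph (1 consonant phoneme) (phonemes so far: 4)
  'i' -> vowel phoneme (phonemes so far: 5)
Total phonemes: 5

5


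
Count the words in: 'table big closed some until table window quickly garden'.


Counting words by splitting on spaces:
  Word 1: 'table'
  Word 2: 'big'
  Word 3: 'closed'
  Word 4: 'some'
  Word 5: 'until'
  Word 6: 'table'
  Word 7: 'window'
  Word 8: 'quickly'
  Word 9: 'garden'
Total words: 9

9


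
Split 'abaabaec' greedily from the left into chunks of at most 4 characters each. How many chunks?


'abaabaec' has 8 characters.
Chunking with max size 4:
  Chunk 1: 'abaa' (positions 0-3)
  Chunk 2: 'baec' (positions 4-7)
Total chunks: ceil(8 / 4) = 2

2


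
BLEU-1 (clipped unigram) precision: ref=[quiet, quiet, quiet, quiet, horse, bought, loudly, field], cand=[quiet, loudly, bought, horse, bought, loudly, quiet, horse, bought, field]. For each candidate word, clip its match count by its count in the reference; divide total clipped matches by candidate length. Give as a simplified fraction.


Reference word counts: {'bought': 1, 'field': 1, 'horse': 1, 'loudly': 1, 'quiet': 4}
Checking each candidate word (with clipping):
  'quiet' -> in reference (ref count 4, used 1/4) -> match (matches: 1)
  'loudly' -> in reference (ref count 1, used 1/1) -> match (matches: 2)
  'bought' -> in reference (ref count 1, used 1/1) -> match (matches: 3)
  'horse' -> in reference (ref count 1, used 1/1) -> match (matches: 4)
  'bought' -> ref count 1 already used up (1/1) -> clipped, no match (matches: 4)
  'loudly' -> ref count 1 already used up (1/1) -> clipped, no match (matches: 4)
  'quiet' -> in reference (ref count 4, used 2/4) -> match (matches: 5)
  'horse' -> ref count 1 already used up (1/1) -> clipped, no match (matches: 5)
  'bought' -> ref count 1 already used up (1/1) -> clipped, no match (matches: 5)
  'field' -> in reference (ref count 1, used 1/1) -> match (matches: 6)
Clipped matches: 6, Candidate length: 10
Precision = 6/10 = 3/5

3/5


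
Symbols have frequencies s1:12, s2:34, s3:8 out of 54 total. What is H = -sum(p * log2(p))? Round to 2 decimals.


Computing entropy H = -sum(p_i * log2(p_i)):
  s1: p = 12/54 = 0.2222, -p*log2(p) = 0.4822
  s2: p = 34/54 = 0.6296, -p*log2(p) = 0.4202
  s3: p = 8/54 = 0.1481, -p*log2(p) = 0.4081
H = sum of terms = 1.3105
Rounded to 2 decimals: 1.31

1.31


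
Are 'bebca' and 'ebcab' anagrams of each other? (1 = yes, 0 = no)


Sort characters of 'bebca': 'abbce'
Sort characters of 'ebcab': 'abbce'
Sorted forms match -> they ARE anagrams
Result: 1

1


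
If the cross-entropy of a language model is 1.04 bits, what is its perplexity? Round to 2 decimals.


Perplexity formula: PP = 2^H
H = 1.04
PP = 2^1.04
Decompose: 2^1.04 = 2^1 * 2^0.04
2^1 = 2, 2^0.04 ~ 1.0281138
PP ~ 2 * 1.0281138 = 2.0562276
Rounded to 2 decimals: 2.06

2.06


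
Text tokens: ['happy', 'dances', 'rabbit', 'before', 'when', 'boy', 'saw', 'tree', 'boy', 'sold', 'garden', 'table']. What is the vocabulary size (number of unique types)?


Listing all tokens and tracking unique types:
  Token 1: 'happy' -> NEW (unique so far: 1)
  Token 2: 'dances' -> NEW (unique so far: 2)
  Token 3: 'rabbit' -> NEW (unique so far: 3)
  Token 4: 'before' -> NEW (unique so far: 4)
  Token 5: 'when' -> NEW (unique so far: 5)
  Token 6: 'boy' -> NEW (unique so far: 6)
  Token 7: 'saw' -> NEW (unique so far: 7)
  Token 8: 'tree' -> NEW (unique so far: 8)
  Token 9: 'boy' -> duplicate (unique so far: 8)
  Token 10: 'sold' -> NEW (unique so far: 9)
  Token 11: 'garden' -> NEW (unique so far: 10)
  Token 12: 'table' -> NEW (unique so far: 11)
Unique types: ('before', 'boy', 'dances', 'garden', 'happy', 'rabbit', 'saw', 'sold', 'table', 'tree', 'when')
Vocabulary size: 11

11


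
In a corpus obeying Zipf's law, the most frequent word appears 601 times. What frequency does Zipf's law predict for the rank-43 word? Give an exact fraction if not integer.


Zipf's law: freq(rank) = f1 / rank
f1 = 601, rank = 43
freq = 601 / 43
GCD(601, 43) = 1
Simplified: 601/43

601/43


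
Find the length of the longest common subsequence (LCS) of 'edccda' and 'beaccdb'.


DP table for LCS of 'edccda' and 'beaccdb':
       b  e  a  c  c  d  b
    0  0  0  0  0  0  0  0
  e 0  0  1  1  1  1  1  1
  d 0  0  1  1  1  1  2  2
  c 0  0  1  1  2  2  2  2
  c 0  0  1  1  2  3  3  3
  d 0  0  1  1  2  3  4  4
  a 0  0  1  2  2  3  4  4
LCS: 'eccd'
LCS length = 4

4


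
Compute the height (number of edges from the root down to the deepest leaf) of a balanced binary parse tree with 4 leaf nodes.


In a balanced binary tree with n leaves the deepest leaf is ceil(log2(n)) edges below the root.
log2(4) = 2.0000
ceil(2.0000) = 2
height (edges) = 2

2


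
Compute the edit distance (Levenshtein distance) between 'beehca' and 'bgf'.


Building DP table for s1='beehca' (len 6) and s2='bgf' (len 3):
       b  g  f
    0  1  2  3
  b 1  0  1  2
  e 2  1  1  2
  e 3  2  2  2
  h 4  3  3  3
  c 5  4  4  4
  a 6  5  5  5
Edit distance = dp[6][3] = 5

5


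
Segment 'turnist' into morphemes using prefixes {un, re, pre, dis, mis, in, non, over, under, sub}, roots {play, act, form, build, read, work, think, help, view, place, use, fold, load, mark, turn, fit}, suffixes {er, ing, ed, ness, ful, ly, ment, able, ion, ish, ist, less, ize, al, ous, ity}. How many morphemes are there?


Segmenting 'turnist' against the inventory:
  'turn' -> root (morpheme 1)
  'ist' -> suffix (morpheme 2)
Total morphemes: 2

2


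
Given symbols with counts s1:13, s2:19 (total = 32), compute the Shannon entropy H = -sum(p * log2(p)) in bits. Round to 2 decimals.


Computing entropy H = -sum(p_i * log2(p_i)):
  s1: p = 13/32 = 0.4062, -p*log2(p) = 0.5279
  s2: p = 19/32 = 0.5938, -p*log2(p) = 0.4465
H = sum of terms = 0.9744
Rounded to 2 decimals: 0.97

0.97


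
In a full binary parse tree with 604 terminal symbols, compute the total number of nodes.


Leaf nodes (terminals): 604
Internal nodes = n - 1 = 604 - 1 = 603
Total = leaves + internal = 604 + 603 = 1207

1207


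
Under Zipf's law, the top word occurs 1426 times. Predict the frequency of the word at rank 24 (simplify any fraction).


Zipf's law: freq(rank) = f1 / rank
f1 = 1426, rank = 24
freq = 1426 / 24
GCD(1426, 24) = 2
Simplified: 713/12

713/12


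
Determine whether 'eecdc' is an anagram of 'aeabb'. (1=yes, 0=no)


Sort characters of 'eecdc': 'ccdee'
Sort characters of 'aeabb': 'aabbe'
Sorted forms differ -> they are NOT anagrams
Result: 0

0


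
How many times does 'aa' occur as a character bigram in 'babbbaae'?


Scanning 'babbbaae' for bigram 'aa':
  Position 0: 'ba' -> no
  Position 1: 'ab' -> no
  Position 2: 'bb' -> no
  Position 3: 'bb' -> no
  Position 4: 'ba' -> no
  Position 5: 'aa' -> MATCH
  Position 6: 'ae' -> no
Total matches: 1

1


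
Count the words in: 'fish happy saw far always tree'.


Counting words by splitting on spaces:
  Word 1: 'fish'
  Word 2: 'happy'
  Word 3: 'saw'
  Word 4: 'far'
  Word 5: 'always'
  Word 6: 'tree'
Total words: 6

6


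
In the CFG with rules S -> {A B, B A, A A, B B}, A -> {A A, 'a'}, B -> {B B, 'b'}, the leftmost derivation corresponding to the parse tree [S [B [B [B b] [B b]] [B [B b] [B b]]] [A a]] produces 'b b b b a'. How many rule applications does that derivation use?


Every bracketed nonterminal node [X ...] in the tree is produced by exactly one rule application.
Reading the tree off as a leftmost derivation:
  Step 1: S  =>  B A   (applied S -> B A)
  Step 2: B A  =>  B B A   (applied B -> B B)
  Step 3: B B A  =>  B B B A   (applied B -> B B)
  Step 4: B B B A  =>  b B B A   (applied B -> b)
  Step 5: b B B A  =>  b b B A   (applied B -> b)
  Step 6: b b B A  =>  b b B B A   (applied B -> B B)
  Step 7: b b B B A  =>  b b b B A   (applied B -> b)
  Step 8: b b b B A  =>  b b b b A   (applied B -> b)
  Step 9: b b b b A  =>  b b b b a   (applied A -> a)
Final yield: b b b b a
Total rewrite steps: 9

9


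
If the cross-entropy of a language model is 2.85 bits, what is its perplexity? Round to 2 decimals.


Perplexity formula: PP = 2^H
H = 2.85
PP = 2^2.85
Decompose: 2^2.85 = 2^2 * 2^0.85
2^2 = 4, 2^0.85 ~ 1.8025009
PP ~ 4 * 1.8025009 = 7.2100036
Rounded to 2 decimals: 7.21

7.21


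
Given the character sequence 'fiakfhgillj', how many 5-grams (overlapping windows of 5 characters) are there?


String 'fiakfhgillj' has length L = 11.
Number of overlapping n-grams = L - n + 1
Substituting: 11 - 5 + 1 = 7

7


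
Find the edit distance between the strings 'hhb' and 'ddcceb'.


Building DP table for s1='hhb' (len 3) and s2='ddcceb' (len 6):
       d  d  c  c  e  b
    0  1  2  3  4  5  6
  h 1  1  2  3  4  5  6
  h 2  2  2  3  4  5  6
  b 3  3  3  3  4  5  5
Edit distance = dp[3][6] = 5

5


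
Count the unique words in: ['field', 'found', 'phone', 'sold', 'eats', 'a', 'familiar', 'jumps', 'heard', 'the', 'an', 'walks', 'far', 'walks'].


Listing all tokens and tracking unique types:
  Token 1: 'field' -> NEW (unique so far: 1)
  Token 2: 'found' -> NEW (unique so far: 2)
  Token 3: 'phone' -> NEW (unique so far: 3)
  Token 4: 'sold' -> NEW (unique so far: 4)
  Token 5: 'eats' -> NEW (unique so far: 5)
  Token 6: 'a' -> NEW (unique so far: 6)
  Token 7: 'familiar' -> NEW (unique so far: 7)
  Token 8: 'jumps' -> NEW (unique so far: 8)
  Token 9: 'heard' -> NEW (unique so far: 9)
  Token 10: 'the' -> NEW (unique so far: 10)
  Token 11: 'an' -> NEW (unique so far: 11)
  Token 12: 'walks' -> NEW (unique so far: 12)
  Token 13: 'far' -> NEW (unique so far: 13)
  Token 14: 'walks' -> duplicate (unique so far: 13)
Unique types: ('a', 'an', 'eats', 'familiar', 'far', 'field', 'found', 'heard', 'jumps', 'phone', 'sold', 'the', 'walks')
Vocabulary size: 13

13


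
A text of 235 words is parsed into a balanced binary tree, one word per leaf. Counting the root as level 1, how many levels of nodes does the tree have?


In a balanced binary tree with n leaves the deepest leaf is ceil(log2(n)) edges below the root,
so counting node levels inclusive of root and leaves gives ceil(log2(n)) + 1 levels.
log2(235) = 7.8765
ceil(7.8765) = 8
levels = 8 + 1 = 9

9


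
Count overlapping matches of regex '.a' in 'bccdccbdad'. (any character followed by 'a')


Pattern: .a means any character followed by 'a'.
Scanning 'bccdccbdad' position-by-position:
  Pos 0: window 'bc' -> no
  Pos 1: window 'cc' -> no
  Pos 2: window 'cd' -> no
  Pos 3: window 'dc' -> no
  Pos 4: window 'cc' -> no
  Pos 5: window 'cb' -> no
  Pos 6: window 'bd' -> no
  Pos 7: window 'da' -> MATCH
  Pos 8: window 'ad' -> no
  Pos 9: window 'd' -> no
Total matches: 1

1


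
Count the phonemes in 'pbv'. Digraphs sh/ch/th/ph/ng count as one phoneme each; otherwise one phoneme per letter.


Parsing 'pbv' greedily, digraphs first:
  'p' -> consonant phoneme (phonemes so far: 1)
  'b' -> consonant phoneme (phonemes so far: 2)
  'v' -> consonant phoneme (phonemes so far: 3)
Total phonemes: 3

3


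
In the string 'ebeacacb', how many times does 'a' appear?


Scanning 'ebeacacb' for 'a':
  Position 3: 'a' -> MATCH (count: 1)
  Position 5: 'a' -> MATCH (count: 2)
Total occurrences of 'a': 2

2


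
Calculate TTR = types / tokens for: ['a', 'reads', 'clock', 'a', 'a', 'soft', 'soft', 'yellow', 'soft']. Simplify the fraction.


Tokens: 9
Unique types: ('a', 'clock', 'reads', 'soft', 'yellow') = 5
TTR = 5/9
Already in lowest terms.

5/9


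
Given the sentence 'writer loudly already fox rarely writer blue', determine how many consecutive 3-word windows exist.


Word trigrams from [7] words:
  Trigram 1: (writer loudly already)
  Trigram 2: (loudly already fox)
  Trigram 3: (already fox rarely)
  Trigram 4: (fox rarely writer)
  Trigram 5: (rarely writer blue)
Total word trigrams: 7 - 2 = 5

5


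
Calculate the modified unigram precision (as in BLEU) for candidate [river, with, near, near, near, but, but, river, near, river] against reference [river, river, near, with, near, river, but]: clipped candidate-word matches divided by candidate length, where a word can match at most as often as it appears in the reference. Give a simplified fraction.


Reference word counts: {'but': 1, 'near': 2, 'river': 3, 'with': 1}
Checking each candidate word (with clipping):
  'river' -> in reference (ref count 3, used 1/3) -> match (matches: 1)
  'with' -> in reference (ref count 1, used 1/1) -> match (matches: 2)
  'near' -> in reference (ref count 2, used 1/2) -> match (matches: 3)
  'near' -> in reference (ref count 2, used 2/2) -> match (matches: 4)
  'near' -> ref count 2 already used up (2/2) -> clipped, no match (matches: 4)
  'but' -> in reference (ref count 1, used 1/1) -> match (matches: 5)
  'but' -> ref count 1 already used up (1/1) -> clipped, no match (matches: 5)
  'river' -> in reference (ref count 3, used 2/3) -> match (matches: 6)
  'near' -> ref count 2 already used up (2/2) -> clipped, no match (matches: 6)
  'river' -> in reference (ref count 3, used 3/3) -> match (matches: 7)
Clipped matches: 7, Candidate length: 10
Precision = 7/10

7/10


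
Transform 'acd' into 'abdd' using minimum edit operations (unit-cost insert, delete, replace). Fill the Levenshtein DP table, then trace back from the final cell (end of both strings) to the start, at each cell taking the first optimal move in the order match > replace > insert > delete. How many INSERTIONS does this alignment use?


Edit distance = 2. Backtracking from cell (3, 4) with preference match > replace > insert > delete,
then listing the resulting alignment 'acd' -> 'abdd' left to right:
  Step 1: keep 'a'
  Step 2: insert 'b' [insertion #1]
  Step 3: replace c->d
  Step 4: keep 'd'
Total insertions: 1

1


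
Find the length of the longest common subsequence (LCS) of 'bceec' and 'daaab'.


DP table for LCS of 'bceec' and 'daaab':
       d  a  a  a  b
    0  0  0  0  0  0
  b 0  0  0  0  0  1
  c 0  0  0  0  0  1
  e 0  0  0  0  0  1
  e 0  0  0  0  0  1
  c 0  0  0  0  0  1
LCS: 'b'
LCS length = 1

1


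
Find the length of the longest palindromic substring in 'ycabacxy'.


Scanning 'ycabacxy' for palindromic substrings.
Substring at positions 1-5: 'cabac'.
Check: reverse('cabac') = 'cabac' -> palindrome confirmed.
Neighbouring characters ('y' / 'x') break symmetry, so it cannot extend further.
No longer palindromic substring exists; longest length = 5

5


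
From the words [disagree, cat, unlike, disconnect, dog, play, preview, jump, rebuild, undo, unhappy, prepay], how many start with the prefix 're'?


Checking each word for prefix 're':
  'disagree' -> no (count: 0)
  'cat' -> no (count: 0)
  'unlike' -> no (count: 0)
  'disconnect' -> no (count: 0)
  'dog' -> no (count: 0)
  'play' -> no (count: 0)
  'preview' -> no (count: 0)
  'jump' -> no (count: 0)
  'rebuild' -> YES, starts with 're' (count: 1)
  'undo' -> no (count: 1)
  'unhappy' -> no (count: 1)
  'prepay' -> no (count: 1)
Total with prefix 're': 1

1


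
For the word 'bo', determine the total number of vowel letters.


Scanning each character of 'bo':
  Position 1: 'b' -> consonant (running count: 0)
  Position 2: 'o' -> vowel (running count: 1)
Total vowels: 1

1


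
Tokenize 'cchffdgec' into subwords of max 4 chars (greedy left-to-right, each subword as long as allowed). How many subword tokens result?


'cchffdgec' has 9 characters.
Chunking with max size 4:
  Chunk 1: 'cchf' (positions 0-3)
  Chunk 2: 'fdge' (positions 4-7)
  Chunk 3: 'c' (positions 8-8)
Total chunks: ceil(9 / 4) = 3

3


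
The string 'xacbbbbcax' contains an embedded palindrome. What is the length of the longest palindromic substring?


Scanning 'xacbbbbcax' for palindromic substrings.
Substring at positions 0-9: 'xacbbbbcax'.
Check: reverse('xacbbbbcax') = 'xacbbbbcax' -> palindrome confirmed.
No longer palindromic substring exists; longest length = 10

10


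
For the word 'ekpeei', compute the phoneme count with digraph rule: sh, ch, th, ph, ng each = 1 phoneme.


Parsing 'ekpeei' greedily, digraphs first:
  'e' -> vowel phoneme (phonemes so far: 1)
  'k' -> consonant phoneme (phonemes so far: 2)
  'p' -> consonant phoneme (phonemes so far: 3)
  'e' -> vowel phoneme (phonemes so far: 4)
  'e' -> vowel phoneme (phonemes so far: 5)
  'i' -> vowel phoneme (phonemes so far: 6)
Total phonemes: 6

6


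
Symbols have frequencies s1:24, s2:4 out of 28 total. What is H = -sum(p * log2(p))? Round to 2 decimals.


Computing entropy H = -sum(p_i * log2(p_i)):
  s1: p = 24/28 = 0.8571, -p*log2(p) = 0.1906
  s2: p = 4/28 = 0.1429, -p*log2(p) = 0.4011
H = sum of terms = 0.5917
Rounded to 2 decimals: 0.59

0.59


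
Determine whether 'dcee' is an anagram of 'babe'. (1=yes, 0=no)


Sort characters of 'dcee': 'cdee'
Sort characters of 'babe': 'abbe'
Sorted forms differ -> they are NOT anagrams
Result: 0

0


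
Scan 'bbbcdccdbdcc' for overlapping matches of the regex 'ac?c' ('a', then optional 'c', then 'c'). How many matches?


Pattern: ac?c means 'a', then optional 'c', then 'c'.
Scanning 'bbbcdccdbdcc' position-by-position:
  Pos 0: window 'bbb' -> no
  Pos 1: window 'bbc' -> no
  Pos 2: window 'bcd' -> no
  Pos 3: window 'cdc' -> no
  Pos 4: window 'dcc' -> no
  Pos 5: window 'ccd' -> no
  Pos 6: window 'cdb' -> no
  Pos 7: window 'dbd' -> no
  Pos 8: window 'bdc' -> no
  Pos 9: window 'dcc' -> no
  Pos 10: window 'cc' -> no
  Pos 11: window 'c' -> no
Total matches: 0

0


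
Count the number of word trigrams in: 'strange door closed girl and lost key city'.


Word trigrams from [8] words:
  Trigram 1: (strange door closed)
  Trigram 2: (door closed girl)
  Trigram 3: (closed girl and)
  Trigram 4: (girl and lost)
  Trigram 5: (and lost key)
  Trigram 6: (lost key city)
Total word trigrams: 8 - 2 = 6

6


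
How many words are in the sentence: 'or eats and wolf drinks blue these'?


Counting words by splitting on spaces:
  Word 1: 'or'
  Word 2: 'eats'
  Word 3: 'and'
  Word 4: 'wolf'
  Word 5: 'drinks'
  Word 6: 'blue'
  Word 7: 'these'
Total words: 7

7


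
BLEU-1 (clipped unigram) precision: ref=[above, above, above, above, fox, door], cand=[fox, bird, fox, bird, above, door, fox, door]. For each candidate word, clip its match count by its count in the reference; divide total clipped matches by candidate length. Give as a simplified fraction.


Reference word counts: {'above': 4, 'door': 1, 'fox': 1}
Checking each candidate word (with clipping):
  'fox' -> in reference (ref count 1, used 1/1) -> match (matches: 1)
  'bird' -> not in reference -> no match (matches: 1)
  'fox' -> ref count 1 already used up (1/1) -> clipped, no match (matches: 1)
  'bird' -> not in reference -> no match (matches: 1)
  'above' -> in reference (ref count 4, used 1/4) -> match (matches: 2)
  'door' -> in reference (ref count 1, used 1/1) -> match (matches: 3)
  'fox' -> ref count 1 already used up (1/1) -> clipped, no match (matches: 3)
  'door' -> ref count 1 already used up (1/1) -> clipped, no match (matches: 3)
Clipped matches: 3, Candidate length: 8
Precision = 3/8

3/8


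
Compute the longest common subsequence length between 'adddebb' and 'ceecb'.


DP table for LCS of 'adddebb' and 'ceecb':
       c  e  e  c  b
    0  0  0  0  0  0
  a 0  0  0  0  0  0
  d 0  0  0  0  0  0
  d 0  0  0  0  0  0
  d 0  0  0  0  0  0
  e 0  0  1  1  1  1
  b 0  0  1  1  1  2
  b 0  0  1  1  1  2
LCS: 'eb'
LCS length = 2

2


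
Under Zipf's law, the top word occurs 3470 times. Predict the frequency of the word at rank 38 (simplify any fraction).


Zipf's law: freq(rank) = f1 / rank
f1 = 3470, rank = 38
freq = 3470 / 38
GCD(3470, 38) = 2
Simplified: 1735/19

1735/19


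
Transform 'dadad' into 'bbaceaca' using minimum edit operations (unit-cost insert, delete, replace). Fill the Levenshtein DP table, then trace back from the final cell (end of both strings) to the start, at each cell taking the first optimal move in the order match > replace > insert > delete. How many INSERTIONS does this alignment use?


Edit distance = 6. Backtracking from cell (5, 8) with preference match > replace > insert > delete,
then listing the resulting alignment 'dadad' -> 'bbaceaca' left to right:
  Step 1: insert 'b' [insertion #1]
  Step 2: replace d->b
  Step 3: keep 'a'
  Step 4: insert 'c' [insertion #2]
  Step 5: replace d->e
  Step 6: keep 'a'
  Step 7: insert 'c' [insertion #3]
  Step 8: replace d->a
Total insertions: 3

3


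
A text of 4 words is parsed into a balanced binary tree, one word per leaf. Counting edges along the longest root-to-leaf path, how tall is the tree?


In a balanced binary tree with n leaves the deepest leaf is ceil(log2(n)) edges below the root.
log2(4) = 2.0000
ceil(2.0000) = 2
height (edges) = 2

2


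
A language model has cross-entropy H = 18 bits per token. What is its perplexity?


Perplexity formula: PP = 2^H
H = 18
PP = 2^18
PP = 2^18 = 262144

262144


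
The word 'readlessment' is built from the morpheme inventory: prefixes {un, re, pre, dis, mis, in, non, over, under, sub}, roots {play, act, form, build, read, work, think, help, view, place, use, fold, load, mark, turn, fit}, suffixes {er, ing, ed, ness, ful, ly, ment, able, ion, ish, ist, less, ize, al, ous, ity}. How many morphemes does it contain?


Segmenting 'readlessment' against the inventory:
  'read' -> root (morpheme 1)
  'less' -> suffix (morpheme 2)
  'ment' -> suffix (morpheme 3)
Total morphemes: 3

3


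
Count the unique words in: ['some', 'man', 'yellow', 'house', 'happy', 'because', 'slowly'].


Listing all tokens and tracking unique types:
  Token 1: 'some' -> NEW (unique so far: 1)
  Token 2: 'man' -> NEW (unique so far: 2)
  Token 3: 'yellow' -> NEW (unique so far: 3)
  Token 4: 'house' -> NEW (unique so far: 4)
  Token 5: 'happy' -> NEW (unique so far: 5)
  Token 6: 'because' -> NEW (unique so far: 6)
  Token 7: 'slowly' -> NEW (unique so far: 7)
Unique types: ('because', 'happy', 'house', 'man', 'slowly', 'some', 'yellow')
Vocabulary size: 7

7


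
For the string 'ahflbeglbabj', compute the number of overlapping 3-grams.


String 'ahflbeglbabj' has length L = 12.
Number of overlapping n-grams = L - n + 1
Substituting: 12 - 3 + 1 = 10

10


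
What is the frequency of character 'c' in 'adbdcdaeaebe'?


Scanning 'adbdcdaeaebe' for 'c':
  Position 4: 'c' -> MATCH (count: 1)
Total occurrences of 'c': 1

1


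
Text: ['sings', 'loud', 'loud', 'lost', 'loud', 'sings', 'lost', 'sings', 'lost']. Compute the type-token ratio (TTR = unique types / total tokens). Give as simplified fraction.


Tokens: 9
Unique types: ('lost', 'loud', 'sings') = 3
TTR = 3/9
Simplify: divide both by 3 -> 1/3
TTR = 1/3

1/3


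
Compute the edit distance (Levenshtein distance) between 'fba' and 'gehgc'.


Building DP table for s1='fba' (len 3) and s2='gehgc' (len 5):
       g  e  h  g  c
    0  1  2  3  4  5
  f 1  1  2  3  4  5
  b 2  2  2  3  4  5
  a 3  3  3  3  4  5
Edit distance = dp[3][5] = 5

5


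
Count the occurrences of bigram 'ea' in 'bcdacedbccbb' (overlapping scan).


Scanning 'bcdacedbccbb' for bigram 'ea':
  Position 0: 'bc' -> no
  Position 1: 'cd' -> no
  Position 2: 'da' -> no
  Position 3: 'ac' -> no
  Position 4: 'ce' -> no
  Position 5: 'ed' -> no
  Position 6: 'db' -> no
  Position 7: 'bc' -> no
  Position 8: 'cc' -> no
  Position 9: 'cb' -> no
  Position 10: 'bb' -> no
Total matches: 0

0


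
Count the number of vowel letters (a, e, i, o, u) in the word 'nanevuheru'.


Scanning each character of 'nanevuheru':
  Position 1: 'n' -> consonant (running count: 0)
  Position 2: 'a' -> vowel (running count: 1)
  Position 3: 'n' -> consonant (running count: 1)
  Position 4: 'e' -> vowel (running count: 2)
  Position 5: 'v' -> consonant (running count: 2)
  Position 6: 'u' -> vowel (running count: 3)
  Position 7: 'h' -> consonant (running count: 3)
  Position 8: 'e' -> vowel (running count: 4)
  Position 9: 'r' -> consonant (running count: 4)
  Position 10: 'u' -> vowel (running count: 5)
Total vowels: 5

5


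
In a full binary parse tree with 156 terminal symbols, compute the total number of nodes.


Leaf nodes (terminals): 156
Internal nodes = n - 1 = 156 - 1 = 155
Total = leaves + internal = 156 + 155 = 311

311


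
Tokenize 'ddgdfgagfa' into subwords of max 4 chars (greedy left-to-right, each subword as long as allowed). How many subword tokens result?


'ddgdfgagfa' has 10 characters.
Chunking with max size 4:
  Chunk 1: 'ddgd' (positions 0-3)
  Chunk 2: 'fgag' (positions 4-7)
  Chunk 3: 'fa' (positions 8-9)
Total chunks: ceil(10 / 4) = 3

3


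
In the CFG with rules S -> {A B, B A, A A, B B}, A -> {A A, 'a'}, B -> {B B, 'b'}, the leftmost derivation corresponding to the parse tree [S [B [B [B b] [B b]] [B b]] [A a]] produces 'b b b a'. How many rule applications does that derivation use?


Every bracketed nonterminal node [X ...] in the tree is produced by exactly one rule application.
Reading the tree off as a leftmost derivation:
  Step 1: S  =>  B A   (applied S -> B A)
  Step 2: B A  =>  B B A   (applied B -> B B)
  Step 3: B B A  =>  B B B A   (applied B -> B B)
  Step 4: B B B A  =>  b B B A   (applied B -> b)
  Step 5: b B B A  =>  b b B A   (applied B -> b)
  Step 6: b b B A  =>  b b b A   (applied B -> b)
  Step 7: b b b A  =>  b b b a   (applied A -> a)
Final yield: b b b a
Total rewrite steps: 7

7


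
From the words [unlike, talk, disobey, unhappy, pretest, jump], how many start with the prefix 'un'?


Checking each word for prefix 'un':
  'unlike' -> YES, starts with 'un' (count: 1)
  'talk' -> no (count: 1)
  'disobey' -> no (count: 1)
  'unhappy' -> YES, starts with 'un' (count: 2)
  'pretest' -> no (count: 2)
  'jump' -> no (count: 2)
Total with prefix 'un': 2

2


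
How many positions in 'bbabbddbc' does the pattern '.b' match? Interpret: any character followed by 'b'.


Pattern: .b means any character followed by 'b'.
Scanning 'bbabbddbc' position-by-position:
  Pos 0: window 'bb' -> MATCH
  Pos 1: window 'ba' -> no
  Pos 2: window 'ab' -> MATCH
  Pos 3: window 'bb' -> MATCH
  Pos 4: window 'bd' -> no
  Pos 5: window 'dd' -> no
  Pos 6: window 'db' -> MATCH
  Pos 7: window 'bc' -> no
  Pos 8: window 'c' -> no
Total matches: 4

4


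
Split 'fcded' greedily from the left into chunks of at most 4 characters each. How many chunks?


'fcded' has 5 characters.
Chunking with max size 4:
  Chunk 1: 'fcde' (positions 0-3)
  Chunk 2: 'd' (positions 4-4)
Total chunks: ceil(5 / 4) = 2

2


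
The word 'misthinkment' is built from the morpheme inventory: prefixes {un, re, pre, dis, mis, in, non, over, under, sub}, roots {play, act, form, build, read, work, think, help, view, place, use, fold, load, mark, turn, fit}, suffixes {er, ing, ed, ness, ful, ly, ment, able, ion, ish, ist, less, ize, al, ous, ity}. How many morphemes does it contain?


Segmenting 'misthinkment' against the inventory:
  'mis' -> prefix (morpheme 1)
  'think' -> root (morpheme 2)
  'ment' -> suffix (morpheme 3)
Total morphemes: 3

3


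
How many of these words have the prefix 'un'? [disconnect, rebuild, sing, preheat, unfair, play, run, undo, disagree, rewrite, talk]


Checking each word for prefix 'un':
  'disconnect' -> no (count: 0)
  'rebuild' -> no (count: 0)
  'sing' -> no (count: 0)
  'preheat' -> no (count: 0)
  'unfair' -> YES, starts with 'un' (count: 1)
  'play' -> no (count: 1)
  'run' -> no (count: 1)
  'undo' -> YES, starts with 'un' (count: 2)
  'disagree' -> no (count: 2)
  'rewrite' -> no (count: 2)
  'talk' -> no (count: 2)
Total with prefix 'un': 2

2


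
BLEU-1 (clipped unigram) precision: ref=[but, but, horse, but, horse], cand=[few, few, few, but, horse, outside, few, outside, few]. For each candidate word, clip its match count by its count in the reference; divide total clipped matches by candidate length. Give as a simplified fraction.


Reference word counts: {'but': 3, 'horse': 2}
Checking each candidate word (with clipping):
  'few' -> not in reference -> no match (matches: 0)
  'few' -> not in reference -> no match (matches: 0)
  'few' -> not in reference -> no match (matches: 0)
  'but' -> in reference (ref count 3, used 1/3) -> match (matches: 1)
  'horse' -> in reference (ref count 2, used 1/2) -> match (matches: 2)
  'outside' -> not in reference -> no match (matches: 2)
  'few' -> not in reference -> no match (matches: 2)
  'outside' -> not in reference -> no match (matches: 2)
  'few' -> not in reference -> no match (matches: 2)
Clipped matches: 2, Candidate length: 9
Precision = 2/9

2/9


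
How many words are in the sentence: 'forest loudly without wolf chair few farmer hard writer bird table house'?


Counting words by splitting on spaces:
  Word 1: 'forest'
  Word 2: 'loudly'
  Word 3: 'without'
  Word 4: 'wolf'
  Word 5: 'chair'
  Word 6: 'few'
  Word 7: 'farmer'
  Word 8: 'hard'
  Word 9: 'writer'
  Word 10: 'bird'
  Word 11: 'table'
  Word 12: 'house'
Total words: 12

12


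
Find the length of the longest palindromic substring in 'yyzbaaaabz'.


Scanning 'yyzbaaaabz' for palindromic substrings.
Substring at positions 2-9: 'zbaaaabz'.
Check: reverse('zbaaaabz') = 'zbaaaabz' -> palindrome confirmed.
Neighbouring characters ('y' / '-') break symmetry, so it cannot extend further.
No longer palindromic substring exists; longest length = 8

8


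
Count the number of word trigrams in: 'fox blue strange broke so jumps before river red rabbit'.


Word trigrams from [10] words:
  Trigram 1: (fox blue strange)
  Trigram 2: (blue strange broke)
  Trigram 3: (strange broke so)
  Trigram 4: (broke so jumps)
  Trigram 5: (so jumps before)
  Trigram 6: (jumps before river)
  Trigram 7: (before river red)
  Trigram 8: (river red rabbit)
Total word trigrams: 10 - 2 = 8

8


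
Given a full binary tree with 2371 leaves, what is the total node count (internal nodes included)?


Leaf nodes (terminals): 2371
Internal nodes = n - 1 = 2371 - 1 = 2370
Total = leaves + internal = 2371 + 2370 = 4741

4741


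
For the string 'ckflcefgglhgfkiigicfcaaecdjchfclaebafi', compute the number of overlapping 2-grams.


String 'ckflcefgglhgfkiigicfcaaecdjchfclaebafi' has length L = 38.
Number of overlapping n-grams = L - n + 1
Substituting: 38 - 2 + 1 = 37

37


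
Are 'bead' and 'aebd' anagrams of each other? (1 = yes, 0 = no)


Sort characters of 'bead': 'abde'
Sort characters of 'aebd': 'abde'
Sorted forms match -> they ARE anagrams
Result: 1

1


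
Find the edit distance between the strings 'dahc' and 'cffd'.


Building DP table for s1='dahc' (len 4) and s2='cffd' (len 4):
       c  f  f  d
    0  1  2  3  4
  d 1  1  2  3  3
  a 2  2  2  3  4
  h 3  3  3  3  4
  c 4  3  4  4  4
Edit distance = dp[4][4] = 4

4


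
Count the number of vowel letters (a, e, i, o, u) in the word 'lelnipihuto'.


Scanning each character of 'lelnipihuto':
  Position 1: 'l' -> consonant (running count: 0)
  Position 2: 'e' -> vowel (running count: 1)
  Position 3: 'l' -> consonant (running count: 1)
  Position 4: 'n' -> consonant (running count: 1)
  Position 5: 'i' -> vowel (running count: 2)
  Position 6: 'p' -> consonant (running count: 2)
  Position 7: 'i' -> vowel (running count: 3)
  Position 8: 'h' -> consonant (running count: 3)
  Position 9: 'u' -> vowel (running count: 4)
  Position 10: 't' -> consonant (running count: 4)
  Position 11: 'o' -> vowel (running count: 5)
Total vowels: 5

5


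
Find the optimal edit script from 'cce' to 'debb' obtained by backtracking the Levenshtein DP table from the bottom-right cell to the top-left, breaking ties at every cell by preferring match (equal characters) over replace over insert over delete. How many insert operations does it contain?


Edit distance = 4. Backtracking from cell (3, 4) with preference match > replace > insert > delete,
then listing the resulting alignment 'cce' -> 'debb' left to right:
  Step 1: insert 'd' [insertion #1]
  Step 2: replace c->e
  Step 3: replace c->b
  Step 4: replace e->b
Total insertions: 1

1


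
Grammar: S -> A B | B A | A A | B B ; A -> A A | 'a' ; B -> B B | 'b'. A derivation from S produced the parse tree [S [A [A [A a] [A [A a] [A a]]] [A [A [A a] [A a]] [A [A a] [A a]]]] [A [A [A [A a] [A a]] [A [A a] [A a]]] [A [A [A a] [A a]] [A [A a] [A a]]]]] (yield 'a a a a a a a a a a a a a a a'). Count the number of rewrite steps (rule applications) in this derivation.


Every bracketed nonterminal node [X ...] in the tree is produced by exactly one rule application.
Reading the tree off as a leftmost derivation:
  Step 1: S  =>  A A   (applied S -> A A)
  Step 2: A A  =>  A A A   (applied A -> A A)
  Step 3: A A A  =>  A A A A   (applied A -> A A)
  Step 4: A A A A  =>  a A A A   (applied A -> a)
  Step 5: a A A A  =>  a A A A A   (applied A -> A A)
  Step 6: a A A A A  =>  a a A A A   (applied A -> a)
  Step 7: a a A A A  =>  a a a A A   (applied A -> a)
  Step 8: a a a A A  =>  a a a A A A   (applied A -> A A)
  Step 9: a a a A A A  =>  a a a A A A A   (applied A -> A A)
  Step 10: a a a A A A A  =>  a a a a A A A   (applied A -> a)
  Step 11: a a a a A A A  =>  a a a a a A A   (applied A -> a)
  Step 12: a a a a a A A  =>  a a a a a A A A   (applied A -> A A)
  Step 13: a a a a a A A A  =>  a a a a a a A A   (applied A -> a)
  Step 14: a a a a a a A A  =>  a a a a a a a A   (applied A -> a)
  Step 15: a a a a a a a A  =>  a a a a a a a A A   (applied A -> A A)
  Step 16: a a a a a a a A A  =>  a a a a a a a A A A   (applied A -> A A)
  Step 17: a a a a a a a A A A  =>  a a a a a a a A A A A   (applied A -> A A)
  Step 18: a a a a a a a A A A A  =>  a a a a a a a a A A A   (applied A -> a)
  Step 19: a a a a a a a a A A A  =>  a a a a a a a a a A A   (applied A -> a)
  Step 20: a a a a a a a a a A A  =>  a a a a a a a a a A A A   (applied A -> A A)
  Step 21: a a a a a a a a a A A A  =>  a a a a a a a a a a A A   (applied A -> a)
  Step 22: a a a a a a a a a a A A  =>  a a a a a a a a a a a A   (applied A -> a)
  Step 23: a a a a a a a a a a a A  =>  a a a a a a a a a a a A A   (applied A -> A A)
  Step 24: a a a a a a a a a a a A A  =>  a a a a a a a a a a a A A A   (applied A -> A A)
  Step 25: a a a a a a a a a a a A A A  =>  a a a a a a a a a a a a A A   (applied A -> a)
  Step 26: a a a a a a a a a a a a A A  =>  a a a a a a a a a a a a a A   (applied A -> a)
  Step 27: a a a a a a a a a a a a a A  =>  a a a a a a a a a a a a a A A   (applied A -> A A)
  Step 28: a a a a a a a a a a a a a A A  =>  a a a a a a a a a a a a a a A   (applied A -> a)
  Step 29: a a a a a a a a a a a a a a A  =>  a a a a a a a a a a a a a a a   (applied A -> a)
Final yield: a a a a a a a a a a a a a a a
Total rewrite steps: 29

29
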